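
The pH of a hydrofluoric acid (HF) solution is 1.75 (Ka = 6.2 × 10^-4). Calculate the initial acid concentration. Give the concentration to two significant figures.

C₀ = 5.3 × 10^-1 M

[H+] = 10^(-1.75) = 1.78 × 10^-2 M = x
Ka = x²/(C₀ − x) ⇒ C₀ = x + x²/Ka
C₀ = 1.78 × 10^-2 + (1.78 × 10^-2)²/(6.2 × 10^-4) = 5.29 × 10^-1 M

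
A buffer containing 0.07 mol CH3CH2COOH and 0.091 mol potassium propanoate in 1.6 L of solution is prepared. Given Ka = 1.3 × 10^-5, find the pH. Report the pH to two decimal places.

pKa = −log(1.3 × 10^-5) = 4.886
Using pH = pKa + log([base]/[acid]) with [base]/[acid] = 0.091/0.07:
pH = 4.886 + (+0.114) = 5.00

pH = 5.00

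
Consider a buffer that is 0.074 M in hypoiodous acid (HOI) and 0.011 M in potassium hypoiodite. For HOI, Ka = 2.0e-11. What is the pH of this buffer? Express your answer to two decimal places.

pKa = −log(2.0 × 10^-11) = 10.699
Henderson–Hasselbalch: pH = pKa + log([OI-]/[HOI]) = 10.699 + log(0.011/0.074)
pH = 10.699 + (-0.828) = 9.87

pH = 9.87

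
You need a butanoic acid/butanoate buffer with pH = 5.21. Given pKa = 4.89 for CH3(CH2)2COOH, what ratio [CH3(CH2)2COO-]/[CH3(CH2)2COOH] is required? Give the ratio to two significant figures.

pH = pKa + log(r) ⇒ log(r) = 5.21 − 4.89 = +0.32
r = [CH3(CH2)2COO-]/[CH3(CH2)2COOH] = 10^(+0.32) = 2.09

ratio = 2.1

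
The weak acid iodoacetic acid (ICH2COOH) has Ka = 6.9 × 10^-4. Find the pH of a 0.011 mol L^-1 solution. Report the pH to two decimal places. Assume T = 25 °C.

pH = 2.61

ICH2COOH ⇌ ICH2COO- + H+
From the ICE table, Ka = [H+]²/(0.011 − [H+]) = 6.9 × 10^-4.
The 5% rule fails; solving [H+]² + Ka·[H+] − Ka·C₀ = 0 exactly:
[H+] = (−Ka + √(Ka² + 4·Ka·C₀))/2 = 2.43 × 10^-3 M
pH = −log(2.43 × 10^-3) = 2.61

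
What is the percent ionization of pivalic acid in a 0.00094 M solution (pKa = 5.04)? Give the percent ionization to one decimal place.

9.4%

(CH3)3CCOOH ⇌ (CH3)3CCOO- + H+; let x = [H+] at equilibrium.
Ka = 10^(−5.04) = 9.12 × 10^-6
Ka = x²/(C₀ − x); solving the quadratic gives x = 8.81 × 10^-5 M.
Fraction ionized = 8.81 × 10^-5 / 0.00094 = 0.0937 → 9.4%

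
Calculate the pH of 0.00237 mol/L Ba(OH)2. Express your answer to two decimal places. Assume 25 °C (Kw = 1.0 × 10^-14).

pH = 11.68

Ba(OH)2 is a strong base (each formula unit releases 2 OH-); [OH-] = 0.00474 M.
pOH = -log(0.00474) = 2.32
pH = 14.00 - 2.32 = 11.68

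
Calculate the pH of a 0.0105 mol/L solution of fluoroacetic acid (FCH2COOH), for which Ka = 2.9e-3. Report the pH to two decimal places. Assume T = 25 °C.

pH = 2.37

FCH2COOH ⇌ FCH2COO- + H+
Ka = [H+]²/(0.0105 − [H+]) = 2.9 × 10^-3
[H+] is not negligible relative to C₀; solve [H+]² + 0.0029·[H+] − 3.04e-05 = 0.
[H+] = (−Ka + √(Ka² + 4·Ka·C₀))/2 = 4.26 × 10^-3 M
pH = −log(4.26 × 10^-3) = 2.37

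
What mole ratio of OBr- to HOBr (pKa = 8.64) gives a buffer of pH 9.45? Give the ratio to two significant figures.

pH = pKa + log(r) ⇒ log(r) = 9.45 − 8.64 = +0.81
r = [OBr-]/[HOBr] = 10^(+0.81) = 6.46

ratio = 6.5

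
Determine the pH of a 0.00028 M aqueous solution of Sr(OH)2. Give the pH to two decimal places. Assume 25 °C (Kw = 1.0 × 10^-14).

Sr(OH)2 is a strong base (each formula unit releases 2 OH-); [OH-] = 0.00056 M.
pOH = -log(0.00056) = 3.25
pH = 14.00 - 3.25 = 10.75

pH = 10.75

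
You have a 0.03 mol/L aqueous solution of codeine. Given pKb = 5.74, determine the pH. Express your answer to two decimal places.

C18H21NO3 + H2O ⇌ C18H22NO3+ + OH-
Kb = 10^(−5.74) = 1.82 × 10^-6
Kb = x²/(0.03 − x) = 1.82 × 10^-6
Since Kb ≪ C₀, x ≈ √(Kb·C₀) = 2.34 × 10^-4 M.
pOH = 3.63, so pH = 14.00 − pOH = 10.37

pH = 10.37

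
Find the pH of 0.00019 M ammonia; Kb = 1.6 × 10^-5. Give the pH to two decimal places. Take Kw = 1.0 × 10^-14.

NH3 + H2O ⇌ NH4+ + OH-
From the ICE table, Kb = [OH-]²/(0.00019 − [OH-]) = 1.6 × 10^-5.
The 5% rule fails; solving [OH-]² + Kb·[OH-] − Kb·C₀ = 0 exactly:
[OH-] = [−1.6e-05 + √(1.6e-05² + 1.22e-08)]/2 = 4.77 × 10^-5 M
pOH = 4.32, so pH = 14.00 − pOH = 9.68

pH = 9.68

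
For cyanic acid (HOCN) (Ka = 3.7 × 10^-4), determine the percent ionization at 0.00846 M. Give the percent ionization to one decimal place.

18.8%

HOCN ⇌ OCN- + H+; let x = [H+] at equilibrium.
Ka = x²/(C₀ − x); solving the quadratic gives x = 1.59 × 10^-3 M.
Fraction ionized = 1.59 × 10^-3 / 0.00846 = 0.1879 → 18.8%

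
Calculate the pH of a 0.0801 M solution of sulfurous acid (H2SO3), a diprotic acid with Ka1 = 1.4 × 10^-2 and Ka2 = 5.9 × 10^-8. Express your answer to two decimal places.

Since Ka1 ≫ Ka2, the first ionization dominates [H+].
Ka1 = x²/(0.0801 − x) = 1.4 × 10^-2
Solving the quadratic: x = (−Ka1 + √(Ka1² + 4·Ka1·C₀))/2 = 2.72 × 10^-2 M
pH = −log(2.72 × 10^-2) = 1.57

pH = 1.57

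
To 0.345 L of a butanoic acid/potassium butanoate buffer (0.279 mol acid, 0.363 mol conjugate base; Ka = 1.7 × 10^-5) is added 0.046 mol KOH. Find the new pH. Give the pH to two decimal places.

pH = 5.01

OH- converts CH3(CH2)2COOH to CH3(CH2)2COO-: CH3(CH2)2COOH → 0.233 mol, CH3(CH2)2COO- → 0.409 mol.
pKa = −log(1.7 × 10^-5) = 4.770
Henderson–Hasselbalch with mole ratio 0.409/0.233: pH = 4.770 + (+0.244)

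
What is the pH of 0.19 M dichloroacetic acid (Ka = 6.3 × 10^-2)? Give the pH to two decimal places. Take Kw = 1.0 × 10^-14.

Cl2CHCOOH ⇌ Cl2CHCOO- + H+
From the ICE table, Ka = [H+]²/(0.19 − [H+]) = 6.3 × 10^-2.
The 5% rule fails; solving [H+]² + Ka·[H+] − Ka·C₀ = 0 exactly:
[H+] = (−Ka + √(Ka² + 4·Ka·C₀))/2 = 8.24 × 10^-2 M
pH = −log(8.24 × 10^-2) = 1.08

pH = 1.08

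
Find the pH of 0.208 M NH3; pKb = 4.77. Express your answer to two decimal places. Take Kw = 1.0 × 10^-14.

pH = 11.27

NH3 + H2O ⇌ NH4+ + OH-
Kb = 10^(−4.77) = 1.70 × 10^-5
Kb = [OH-]²/(0.208 − [OH-]) = 1.70 × 10^-5
Since Kb ≪ C₀, [OH-] ≈ √(Kb·C₀) = 1.88 × 10^-3 M.
([OH-]/C₀ = 0.9% < 5%, so the approximation holds.)
pOH = −log(1.88 × 10^-3) = 2.73; pH = 14.00 − 2.73 = 11.27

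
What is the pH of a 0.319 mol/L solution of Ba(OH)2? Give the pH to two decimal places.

pH = 13.80

Ba(OH)2 is a strong base (each formula unit releases 2 OH-); [OH-] = 0.638 M.
pOH = -log(0.638) = 0.20
pH = 14.00 - 0.20 = 13.80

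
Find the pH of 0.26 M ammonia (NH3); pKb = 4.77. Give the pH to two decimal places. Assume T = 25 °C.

pH = 11.32

NH3 + H2O ⇌ NH4+ + OH-
Kb = 10^(−4.77) = 1.70 × 10^-5
Kb = x²/(0.26 − x) = 1.70 × 10^-5
Neglecting x in the denominator: x = √(1.70 × 10^-5 × 0.26) = 2.10 × 10^-3 M
pOH = 2.68, so pH = 14.00 − pOH = 11.32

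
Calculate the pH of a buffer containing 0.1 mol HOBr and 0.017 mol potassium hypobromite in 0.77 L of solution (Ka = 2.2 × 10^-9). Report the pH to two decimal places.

pH = 7.89

pKa = −log(2.2 × 10^-9) = 8.658
pH = pKa + log([A⁻]/[HA]) = 8.658 + log(0.017/0.1)
pH = 8.658 + (-0.770) = 7.89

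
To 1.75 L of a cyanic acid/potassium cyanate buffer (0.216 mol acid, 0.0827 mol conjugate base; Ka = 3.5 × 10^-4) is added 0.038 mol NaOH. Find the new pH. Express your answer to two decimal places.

OH- converts HOCN to OCN-: HOCN → 0.178 mol, OCN- → 0.121 mol.
pKa = −log(3.5 × 10^-4) = 3.456
pH = pKa + log(n_OCN-/n_HOCN) = 3.456 + log(0.121/0.178) = 3.456 + (-0.168)

pH = 3.29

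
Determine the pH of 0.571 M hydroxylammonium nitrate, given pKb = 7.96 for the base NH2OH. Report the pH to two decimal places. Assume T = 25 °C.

NH3OH+ is the conjugate acid of the weak base NH2OH.
Kb = 10^(−7.96) = 1.10 × 10^-8
Ka = Kw/Kb = 1.0×10^-14 / 1.10 × 10^-8 = 9.09 × 10^-7
Let x = [H+] at equilibrium. Ka = x²/(0.571 − x).
Assume x ≪ 0.571: x ≈ √(9.09 × 10^-7 × 0.571) = 7.20 × 10^-4 M
pH = −log[H+] = −log(7.20 × 10^-4) = 3.14

pH = 3.14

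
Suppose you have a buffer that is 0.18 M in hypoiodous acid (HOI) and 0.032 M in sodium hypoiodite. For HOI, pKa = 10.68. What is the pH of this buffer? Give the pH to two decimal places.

Henderson–Hasselbalch: pH = pKa + log([OI-]/[HOI]) = 10.68 + log(0.032/0.18)
pH = 10.68 + (-0.750) = 9.93

pH = 9.93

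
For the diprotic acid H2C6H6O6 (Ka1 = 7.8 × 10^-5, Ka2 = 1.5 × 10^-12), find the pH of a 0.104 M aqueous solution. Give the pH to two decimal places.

Ka1 ≫ Ka2, so treat the first dissociation as the only significant source of H+.
Ka1 = x²/(0.104 − x) = 7.8 × 10^-5
x ≈ √(7.8 × 10^-5 × 0.104) = 2.85 × 10^-3 M
pH = −log(2.85 × 10^-3) = 2.55

pH = 2.55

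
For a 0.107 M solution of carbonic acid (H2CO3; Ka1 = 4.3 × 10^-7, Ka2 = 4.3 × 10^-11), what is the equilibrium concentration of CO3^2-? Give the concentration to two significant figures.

First ionization gives [H+] ≈ [HCO3-] = 2.14 × 10^-4 M.
Second step: Ka2 = [H+][CO3^2-]/[HCO3-] ≈ [CO3^2-] (since [H+] ≈ [HCO3-]).
So [CO3^2-] ≈ Ka2.

4.3 × 10^-11 M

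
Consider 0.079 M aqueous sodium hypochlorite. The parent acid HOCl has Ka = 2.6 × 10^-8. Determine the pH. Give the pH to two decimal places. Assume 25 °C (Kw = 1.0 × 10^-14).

pH = 10.24

OCl- is the conjugate base of the weak acid HOCl.
Kb = Kw/Ka = 1.0×10^-14 / 2.6 × 10^-8 = 3.85 × 10^-7
From the ICE table, Kb = [OH-]²/(0.079 − [OH-]) = 3.85 × 10^-7.
Since Kb ≪ C₀, [OH-] ≈ √(Kb·C₀) = 1.74 × 10^-4 M.
Check: 0.22% ionized — well under 5%, approximation valid.
pOH = 3.76, so pH = 14.00 − pOH = 10.24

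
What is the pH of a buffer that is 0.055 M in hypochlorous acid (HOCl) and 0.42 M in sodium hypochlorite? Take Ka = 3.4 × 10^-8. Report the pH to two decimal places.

pH = 8.35

pKa = −log(3.4 × 10^-8) = 7.469
Using pH = pKa + log([base]/[acid]) with [base]/[acid] = 0.42/0.055:
pH = 7.469 + (+0.883) = 8.35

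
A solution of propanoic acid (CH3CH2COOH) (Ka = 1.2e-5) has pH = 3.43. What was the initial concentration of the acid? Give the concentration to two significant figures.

C₀ = 1.2 × 10^-2 M

[H+] = 10^(-3.43) = 3.72 × 10^-4 M = x
Ka = x²/(C₀ − x) ⇒ C₀ = x + x²/Ka
C₀ = 3.72 × 10^-4 + (3.72 × 10^-4)²/(1.2 × 10^-5) = 1.19 × 10^-2 M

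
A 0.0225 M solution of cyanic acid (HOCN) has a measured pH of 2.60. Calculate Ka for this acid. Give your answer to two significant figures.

Ka = 3.2 × 10^-4

[H+] = 10^(-2.60) = 2.51 × 10^-3 M
At equilibrium [HA] = 0.0225 − 2.51 × 10^-3 = 2.00 × 10^-2 M
Ka = [H+][A-]/[HA] = (2.51 × 10^-3)² / 2.00 × 10^-2 = 3.2 × 10^-4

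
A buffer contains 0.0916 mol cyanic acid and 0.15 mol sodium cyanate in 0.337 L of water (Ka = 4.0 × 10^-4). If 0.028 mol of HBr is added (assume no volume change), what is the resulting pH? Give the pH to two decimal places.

After neutralization: n(HOCN) = 0.12 mol, n(OCN-) = 0.122 mol.
pKa = −log(4.0 × 10^-4) = 3.398
pH = pKa + log([A⁻]/[HA]) = 3.398 + log(0.122/0.12) = 3.398 +0.007

pH = 3.41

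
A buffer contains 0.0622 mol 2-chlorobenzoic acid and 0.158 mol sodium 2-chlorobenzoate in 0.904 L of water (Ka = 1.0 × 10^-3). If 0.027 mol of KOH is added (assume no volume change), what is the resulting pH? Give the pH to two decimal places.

pH = 3.72

OH- converts ClC6H4COOH to ClC6H4COO-: ClC6H4COOH → 0.0352 mol, ClC6H4COO- → 0.185 mol.
pKa = −log(1.0 × 10^-3) = 3.000
Henderson–Hasselbalch with mole ratio 0.185/0.0352: pH = 3.000 + (+0.721)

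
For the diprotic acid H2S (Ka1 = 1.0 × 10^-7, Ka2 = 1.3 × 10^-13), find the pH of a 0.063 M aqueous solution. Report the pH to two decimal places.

Ka1 ≫ Ka2, so treat the first dissociation as the only significant source of H+.
Ka1 = x²/(0.063 − x) = 1.0 × 10^-7
x ≈ √(1.0 × 10^-7 × 0.063) = 7.94 × 10^-5 M
pH = −log(7.94 × 10^-5) = 4.10

pH = 4.10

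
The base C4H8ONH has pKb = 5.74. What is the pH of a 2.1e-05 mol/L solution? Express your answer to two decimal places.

C4H8ONH + H2O ⇌ C4H8ONH2+ + OH-
Kb = 10^(−5.74) = 1.82 × 10^-6
From the ICE table, Kb = [OH-]²/(2.1e-05 − [OH-]) = 1.82 × 10^-6.
[OH-] is not negligible relative to C₀; solve [OH-]² + 1.82e-06·[OH-] − 3.82e-11 = 0.
[OH-] = (−Kb + √(Kb² + 4·Kb·C₀))/2 = 5.34 × 10^-6 M
pOH = 5.27, so pH = 14.00 − pOH = 8.73

pH = 8.73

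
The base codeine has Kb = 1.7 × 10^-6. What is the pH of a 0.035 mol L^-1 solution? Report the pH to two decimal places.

C18H21NO3 + H2O ⇌ C18H22NO3+ + OH-
Kb = [OH-]²/(0.035 − [OH-]) = 1.7 × 10^-6
Since Kb ≪ C₀, [OH-] ≈ √(Kb·C₀) = 2.44 × 10^-4 M.
pOH = 3.61, so pH = 14.00 − pOH = 10.39

pH = 10.39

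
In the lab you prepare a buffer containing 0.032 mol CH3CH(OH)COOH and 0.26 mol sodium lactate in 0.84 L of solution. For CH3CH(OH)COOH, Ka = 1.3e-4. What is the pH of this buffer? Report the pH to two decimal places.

pH = 4.80

pKa = −log(1.3 × 10^-4) = 3.886
pH = pKa + log([A⁻]/[HA]) = 3.886 + log(0.26/0.032)
pH = 3.886 + (+0.910) = 4.80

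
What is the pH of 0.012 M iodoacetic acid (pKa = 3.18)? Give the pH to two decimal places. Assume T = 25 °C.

pH = 2.60

ICH2COOH ⇌ ICH2COO- + H+
Ka = 10^(−3.18) = 6.61 × 10^-4
Ka = x²/(0.012 − x) = 6.61 × 10^-4
x is not negligible relative to C₀; solve x² + 0.000661·x − 7.93e-06 = 0.
x = (−Ka + √(Ka² + 4·Ka·C₀))/2 = 2.51 × 10^-3 M
pH = −log[H+] = −log(2.51 × 10^-3) = 2.60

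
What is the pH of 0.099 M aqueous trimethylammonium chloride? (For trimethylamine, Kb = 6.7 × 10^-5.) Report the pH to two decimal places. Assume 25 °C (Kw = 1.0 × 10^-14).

pH = 5.42

(CH3)3NH+ is the conjugate acid of the weak base (CH3)3N.
Ka = Kw/Kb = 1.0×10^-14 / 6.7 × 10^-5 = 1.49 × 10^-10
Let x = [H+] at equilibrium. Ka = x²/(0.099 − x).
Assume x ≪ 0.099: x ≈ √(1.49 × 10^-10 × 0.099) = 3.84 × 10^-6 M
Check: 0.0039% ionized — well under 5%, approximation valid.
pH = −log(3.84 × 10^-6) = 5.42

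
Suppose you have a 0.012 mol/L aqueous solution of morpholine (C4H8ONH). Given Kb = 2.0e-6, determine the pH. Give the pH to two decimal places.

C4H8ONH + H2O ⇌ C4H8ONH2+ + OH-
Kb = [OH-]²/(0.012 − [OH-]) = 2.0 × 10^-6
Assume [OH-] ≪ 0.012: [OH-] ≈ √(2.0 × 10^-6 × 0.012) = 1.55 × 10^-4 M
pOH = −log(1.55 × 10^-4) = 3.81; pH = 14.00 − 3.81 = 10.19

pH = 10.19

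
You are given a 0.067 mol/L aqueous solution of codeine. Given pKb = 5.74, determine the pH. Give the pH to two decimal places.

C18H21NO3 + H2O ⇌ C18H22NO3+ + OH-
Kb = 10^(−5.74) = 1.82 × 10^-6
Let x = [OH-] at equilibrium. Kb = x²/(0.067 − x).
Since Kb ≪ C₀, x ≈ √(Kb·C₀) = 3.49 × 10^-4 M.
pOH = −log(3.49 × 10^-4) = 3.46; pH = 14.00 − 3.46 = 10.54

pH = 10.54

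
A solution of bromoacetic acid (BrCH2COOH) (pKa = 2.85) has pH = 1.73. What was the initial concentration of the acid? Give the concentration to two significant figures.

C₀ = 2.6 × 10^-1 M

[H+] = 10^(-1.73) = 1.86 × 10^-2 M = x
Ka = 10^(−2.85) = 1.41 × 10^-3
Ka = x²/(C₀ − x) ⇒ C₀ = x + x²/Ka
C₀ = 1.86 × 10^-2 + (1.86 × 10^-2)²/(1.41 × 10^-3) = 2.64 × 10^-1 M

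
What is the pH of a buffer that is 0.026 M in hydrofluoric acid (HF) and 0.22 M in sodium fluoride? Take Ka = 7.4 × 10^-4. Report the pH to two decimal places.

pKa = −log(7.4 × 10^-4) = 3.131
Using pH = pKa + log([base]/[acid]) with [base]/[acid] = 0.22/0.026:
pH = 3.131 + (+0.927) = 4.06

pH = 4.06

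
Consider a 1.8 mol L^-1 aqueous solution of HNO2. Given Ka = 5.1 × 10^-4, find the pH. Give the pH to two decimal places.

pH = 1.52

HNO2 ⇌ NO2- + H+
Ka = [H+]²/(1.8 − [H+]) = 5.1 × 10^-4
Since Ka ≪ C₀, [H+] ≈ √(Ka·C₀) = 3.03 × 10^-2 M.
([H+]/C₀ = 1.7% < 5%, so the approximation holds.)
pH = −log(3.03 × 10^-2) = 1.52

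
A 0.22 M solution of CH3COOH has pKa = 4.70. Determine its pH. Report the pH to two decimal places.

CH3COOH ⇌ CH3COO- + H+
Ka = 10^(−4.70) = 2.00 × 10^-5
From the ICE table, Ka = x²/(0.22 − x) = 2.00 × 10^-5.
Assume x ≪ 0.22: x ≈ √(2.00 × 10^-5 × 0.22) = 2.10 × 10^-3 M
(x/C₀ = 0.95% < 5%, so the approximation holds.)
pH = −log(2.10 × 10^-3) = 2.68

pH = 2.68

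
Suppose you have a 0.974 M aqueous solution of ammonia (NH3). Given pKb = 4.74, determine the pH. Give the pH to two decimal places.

pH = 11.62

NH3 + H2O ⇌ NH4+ + OH-
Kb = 10^(−4.74) = 1.82 × 10^-5
From the ICE table, Kb = [OH-]²/(0.974 − [OH-]) = 1.82 × 10^-5.
Assume [OH-] ≪ 0.974: [OH-] ≈ √(1.82 × 10^-5 × 0.974) = 4.21 × 10^-3 M
Check: 0.43% ionized — well under 5%, approximation valid.
pOH = 2.38, so pH = 14.00 − pOH = 11.62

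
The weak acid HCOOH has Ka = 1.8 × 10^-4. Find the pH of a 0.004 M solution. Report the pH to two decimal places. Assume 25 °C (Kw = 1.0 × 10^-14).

pH = 3.12

HCOOH ⇌ HCOO- + H+
From the ICE table, Ka = [H+]²/(0.004 − [H+]) = 1.8 × 10^-4.
The 5% rule fails; solving [H+]² + Ka·[H+] − Ka·C₀ = 0 exactly:
[H+] = [−0.00018 + √(0.00018² + 2.88e-06)]/2 = 7.63 × 10^-4 M
pH = −log[H+] = −log(7.63 × 10^-4) = 3.12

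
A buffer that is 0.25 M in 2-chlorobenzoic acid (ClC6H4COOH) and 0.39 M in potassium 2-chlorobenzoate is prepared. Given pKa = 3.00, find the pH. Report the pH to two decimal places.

Using pH = pKa + log([base]/[acid]) with [base]/[acid] = 0.39/0.25:
pH = 3.00 + (+0.193) = 3.19

pH = 3.19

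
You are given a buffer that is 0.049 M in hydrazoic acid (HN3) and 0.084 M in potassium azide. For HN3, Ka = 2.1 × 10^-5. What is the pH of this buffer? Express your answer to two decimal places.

pKa = −log(2.1 × 10^-5) = 4.678
Henderson–Hasselbalch: pH = pKa + log([N3-]/[HN3]) = 4.678 + log(0.084/0.049)
pH = 4.678 + (+0.234) = 4.91

pH = 4.91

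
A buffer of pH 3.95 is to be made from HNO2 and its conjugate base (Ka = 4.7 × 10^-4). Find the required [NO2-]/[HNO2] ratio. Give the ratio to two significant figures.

ratio = 4.2

pKa = -log(4.7 × 10^-4) = 3.328
pH = pKa + log(r) ⇒ log(r) = 3.95 − 3.328 = +0.622
r = [NO2-]/[HNO2] = 10^(+0.622) = 4.19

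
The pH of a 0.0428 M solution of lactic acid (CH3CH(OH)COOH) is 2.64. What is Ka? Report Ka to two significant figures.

Ka = 1.3 × 10^-4

[H+] = 10^(-2.64) = 2.29 × 10^-3 M
At equilibrium [HA] = 0.0428 − 2.29 × 10^-3 = 4.05 × 10^-2 M
Ka = [H+][A-]/[HA] = (2.29 × 10^-3)² / 4.05 × 10^-2 = 1.3 × 10^-4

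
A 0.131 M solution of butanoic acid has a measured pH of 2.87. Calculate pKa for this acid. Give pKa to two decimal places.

[H+] = 10^(-2.87) = 1.35 × 10^-3 M
At equilibrium [HA] = 0.131 − 1.35 × 10^-3 = 1.30 × 10^-1 M
Ka = [H+][A-]/[HA] = (1.35 × 10^-3)² / 1.30 × 10^-1 = 1.40 × 10^-5
pKa = -log(1.40 × 10^-5) = 4.85

pKa = 4.85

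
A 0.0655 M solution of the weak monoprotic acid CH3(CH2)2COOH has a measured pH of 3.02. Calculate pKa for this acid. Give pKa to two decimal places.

[H+] = 10^(-3.02) = 9.55 × 10^-4 M
At equilibrium [HA] = 0.0655 − 9.55 × 10^-4 = 6.45 × 10^-2 M
Ka = [H+][A-]/[HA] = (9.55 × 10^-4)² / 6.45 × 10^-2 = 1.41 × 10^-5
pKa = -log(1.41 × 10^-5) = 4.85

pKa = 4.85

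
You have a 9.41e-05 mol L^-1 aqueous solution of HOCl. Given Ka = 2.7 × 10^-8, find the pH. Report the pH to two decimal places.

pH = 5.80

HOCl ⇌ OCl- + H+
From the ICE table, Ka = [H+]²/(9.41e-05 − [H+]) = 2.7 × 10^-8.
Neglecting [H+] in the denominator: [H+] = √(2.7 × 10^-8 × 9.41e-05) = 1.59 × 10^-6 M
Check: 1.7% ionized — well under 5%, approximation valid.
pH = −log(1.59 × 10^-6) = 5.80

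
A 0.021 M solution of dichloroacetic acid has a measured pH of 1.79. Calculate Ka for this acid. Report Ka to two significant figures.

[H+] = 10^(-1.79) = 1.62 × 10^-2 M
At equilibrium [HA] = 0.021 − 1.62 × 10^-2 = 4.80 × 10^-3 M
Ka = [H+][A-]/[HA] = (1.62 × 10^-2)² / 4.80 × 10^-3 = 5.5 × 10^-2

Ka = 5.5 × 10^-2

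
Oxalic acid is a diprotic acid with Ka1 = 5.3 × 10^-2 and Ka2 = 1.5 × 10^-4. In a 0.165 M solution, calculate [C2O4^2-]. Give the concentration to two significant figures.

1.5 × 10^-4 M

First ionization gives [H+] ≈ [HC2O4-] = 7.07 × 10^-2 M.
Second step: Ka2 = [H+][C2O4^2-]/[HC2O4-] ≈ [C2O4^2-] (since [H+] ≈ [HC2O4-]).
So [C2O4^2-] ≈ Ka2.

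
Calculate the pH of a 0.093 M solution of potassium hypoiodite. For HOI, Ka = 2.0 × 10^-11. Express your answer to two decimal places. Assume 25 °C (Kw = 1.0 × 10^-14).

OI- is the conjugate base of the weak acid HOI.
Kb = Kw/Ka = 1.0×10^-14 / 2.0 × 10^-11 = 5.00 × 10^-4
From the ICE table, Kb = [OH-]²/(0.093 − [OH-]) = 5.00 × 10^-4.
The 5% rule fails; solving [OH-]² + Kb·[OH-] − Kb·C₀ = 0 exactly:
[OH-] = [−0.0005 + √(0.0005² + 0.000186)]/2 = 6.57 × 10^-3 M
pOH = 2.18, so pH = 14.00 − pOH = 11.82

pH = 11.82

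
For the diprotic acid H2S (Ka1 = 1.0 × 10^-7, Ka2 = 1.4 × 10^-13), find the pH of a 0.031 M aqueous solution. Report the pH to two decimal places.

Since Ka1 ≫ Ka2, the first ionization dominates [H+].
Ka1 = x²/(0.031 − x) = 1.0 × 10^-7
x ≈ √(1.0 × 10^-7 × 0.031) = 5.57 × 10^-5 M
pH = −log(5.57 × 10^-5) = 4.25

pH = 4.25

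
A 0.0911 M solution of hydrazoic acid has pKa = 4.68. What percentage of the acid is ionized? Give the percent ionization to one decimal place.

HN3 ⇌ N3- + H+; let x = [H+] at equilibrium.
Ka = 10^(−4.68) = 2.09 × 10^-5
x ≈ √(Ka·C₀) = √(2.09 × 10^-5 × 0.0911) = 1.38 × 10^-3 M
Fraction ionized = 1.38 × 10^-3 / 0.0911 = 0.0151 → 1.5%

1.5%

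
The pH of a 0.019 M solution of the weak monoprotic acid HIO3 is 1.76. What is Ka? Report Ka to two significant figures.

[H+] = 10^(-1.76) = 1.74 × 10^-2 M
At equilibrium [HA] = 0.019 − 1.74 × 10^-2 = 1.60 × 10^-3 M
Ka = [H+][A-]/[HA] = (1.74 × 10^-2)² / 1.60 × 10^-3 = 1.9 × 10^-1

Ka = 1.9 × 10^-1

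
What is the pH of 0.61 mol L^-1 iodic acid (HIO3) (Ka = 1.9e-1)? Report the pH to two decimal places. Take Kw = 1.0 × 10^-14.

HIO3 ⇌ IO3- + H+
Ka = [H+]²/(0.61 − [H+]) = 1.9 × 10^-1
The 5% rule fails; solving [H+]² + Ka·[H+] − Ka·C₀ = 0 exactly:
[H+] = [−0.19 + √(0.19² + 0.464)]/2 = 2.58 × 10^-1 M
pH = −log[H+] = −log(2.58 × 10^-1) = 0.59

pH = 0.59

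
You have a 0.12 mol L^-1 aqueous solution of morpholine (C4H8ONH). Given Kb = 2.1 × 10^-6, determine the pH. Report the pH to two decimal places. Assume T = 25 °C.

C4H8ONH + H2O ⇌ C4H8ONH2+ + OH-
Kb = [OH-]²/(0.12 − [OH-]) = 2.1 × 10^-6
Since Kb ≪ C₀, [OH-] ≈ √(Kb·C₀) = 5.02 × 10^-4 M.
pOH = 3.30, so pH = 14.00 − pOH = 10.70

pH = 10.70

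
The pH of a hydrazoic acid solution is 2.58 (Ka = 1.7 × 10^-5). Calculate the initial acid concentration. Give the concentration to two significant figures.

C₀ = 4.1 × 10^-1 M

[H+] = 10^(-2.58) = 2.63 × 10^-3 M = x
Ka = x²/(C₀ − x) ⇒ C₀ = x + x²/Ka
C₀ = 2.63 × 10^-3 + (2.63 × 10^-3)²/(1.7 × 10^-5) = 4.10 × 10^-1 M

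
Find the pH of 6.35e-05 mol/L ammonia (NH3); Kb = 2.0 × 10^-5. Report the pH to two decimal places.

pH = 9.43

NH3 + H2O ⇌ NH4+ + OH-
Kb = [OH-]²/(6.35e-05 − [OH-]) = 2.0 × 10^-5
[OH-] is not negligible relative to C₀; solve [OH-]² + 2e-05·[OH-] − 1.27e-09 = 0.
[OH-] = (−Kb + √(Kb² + 4·Kb·C₀))/2 = 2.70 × 10^-5 M
pOH = 4.57, so pH = 14.00 − pOH = 9.43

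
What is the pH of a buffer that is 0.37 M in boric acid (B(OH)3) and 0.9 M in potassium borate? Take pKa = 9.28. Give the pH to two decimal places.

pH = 9.67

Using pH = pKa + log([base]/[acid]) with [base]/[acid] = 0.9/0.37:
pH = 9.28 + (+0.386) = 9.67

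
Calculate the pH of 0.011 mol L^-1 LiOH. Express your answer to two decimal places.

pH = 12.04

LiOH is a strong base; [OH-] = 0.011 M.
pOH = -log(0.011) = 1.96
pH = 14.00 - 1.96 = 12.04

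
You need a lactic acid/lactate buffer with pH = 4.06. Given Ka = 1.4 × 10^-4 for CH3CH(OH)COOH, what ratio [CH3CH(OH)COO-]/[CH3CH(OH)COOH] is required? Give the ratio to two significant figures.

ratio = 1.6

pKa = -log(1.4 × 10^-4) = 3.854
pH = pKa + log(r) ⇒ log(r) = 4.06 − 3.854 = +0.206
r = [CH3CH(OH)COO-]/[CH3CH(OH)COOH] = 10^(+0.206) = 1.61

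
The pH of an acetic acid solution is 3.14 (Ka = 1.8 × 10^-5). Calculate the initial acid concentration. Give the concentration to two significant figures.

[H+] = 10^(-3.14) = 7.24 × 10^-4 M = x
Ka = x²/(C₀ − x) ⇒ C₀ = x + x²/Ka
C₀ = 7.24 × 10^-4 + (7.24 × 10^-4)²/(1.8 × 10^-5) = 2.98 × 10^-2 M

C₀ = 3.0 × 10^-2 M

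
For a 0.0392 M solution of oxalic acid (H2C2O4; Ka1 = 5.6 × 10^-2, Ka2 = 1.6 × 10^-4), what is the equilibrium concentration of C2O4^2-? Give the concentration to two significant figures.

First ionization gives [H+] ≈ [HC2O4-] = 2.66 × 10^-2 M.
Second step: Ka2 = [H+][C2O4^2-]/[HC2O4-] ≈ [C2O4^2-] (since [H+] ≈ [HC2O4-]).
So [C2O4^2-] ≈ Ka2.

1.6 × 10^-4 M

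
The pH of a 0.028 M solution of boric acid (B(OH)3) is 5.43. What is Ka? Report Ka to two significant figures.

Ka = 4.9 × 10^-10

[H+] = 10^(-5.43) = 3.72 × 10^-6 M
At equilibrium [HA] = 0.028 − 3.72 × 10^-6 = 2.80 × 10^-2 M
Ka = [H+][A-]/[HA] = (3.72 × 10^-6)² / 2.80 × 10^-2 = 4.9 × 10^-10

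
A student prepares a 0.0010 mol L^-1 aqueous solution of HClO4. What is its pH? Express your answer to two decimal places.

pH = 3.00

HClO4 is a strong acid and dissociates completely, so [H+] = 0.0010 M.
pH = -log(0.001) = 3.00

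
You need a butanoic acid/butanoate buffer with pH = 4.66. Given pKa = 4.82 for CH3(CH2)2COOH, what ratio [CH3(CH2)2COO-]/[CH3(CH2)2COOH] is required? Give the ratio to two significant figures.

ratio = 0.69

pH = pKa + log(r) ⇒ log(r) = 4.66 − 4.82 = -0.16
r = [CH3(CH2)2COO-]/[CH3(CH2)2COOH] = 10^(-0.16) = 0.692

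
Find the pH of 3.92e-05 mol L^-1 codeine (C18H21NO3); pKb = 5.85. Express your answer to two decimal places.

C18H21NO3 + H2O ⇌ C18H22NO3+ + OH-
Kb = 10^(−5.85) = 1.41 × 10^-6
Kb = x²/(3.92e-05 − x) = 1.41 × 10^-6
Here C₀/Kb ≈ 27.8, so the small-x approximation fails. Use the quadratic:
x = (−Kb + √(Kb² + 4·Kb·C₀))/2 = 6.76 × 10^-6 M
pOH = −log(6.76 × 10^-6) = 5.17; pH = 14.00 − 5.17 = 8.83

pH = 8.83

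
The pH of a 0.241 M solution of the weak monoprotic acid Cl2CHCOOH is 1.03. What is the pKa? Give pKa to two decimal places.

[H+] = 10^(-1.03) = 9.33 × 10^-2 M
At equilibrium [HA] = 0.241 − 9.33 × 10^-2 = 1.48 × 10^-1 M
Ka = [H+][A-]/[HA] = (9.33 × 10^-2)² / 1.48 × 10^-1 = 5.88 × 10^-2
pKa = -log(5.88 × 10^-2) = 1.23

pKa = 1.23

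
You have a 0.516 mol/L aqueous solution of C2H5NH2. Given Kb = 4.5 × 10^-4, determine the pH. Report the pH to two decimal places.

C2H5NH2 + H2O ⇌ C2H5NH3+ + OH-
Let x = [OH-] at equilibrium. Kb = x²/(0.516 − x).
Assume x ≪ 0.516: x ≈ √(4.5 × 10^-4 × 0.516) = 1.52 × 10^-2 M
pOH = −log(1.52 × 10^-2) = 1.82; pH = 14.00 − 1.82 = 12.18

pH = 12.18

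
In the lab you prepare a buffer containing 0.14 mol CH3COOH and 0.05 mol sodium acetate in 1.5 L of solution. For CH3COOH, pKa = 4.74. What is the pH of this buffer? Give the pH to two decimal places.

pH = 4.29

Henderson–Hasselbalch: pH = pKa + log([CH3COO-]/[CH3COOH]) = 4.74 + log(0.05/0.14)
pH = 4.74 + (-0.447) = 4.29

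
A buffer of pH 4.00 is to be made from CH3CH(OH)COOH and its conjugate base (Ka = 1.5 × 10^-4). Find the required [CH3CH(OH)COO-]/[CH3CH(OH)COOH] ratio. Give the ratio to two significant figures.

ratio = 1.5

pKa = -log(1.5 × 10^-4) = 3.824
pH = pKa + log(r) ⇒ log(r) = 4.00 − 3.824 = +0.176
r = [CH3CH(OH)COO-]/[CH3CH(OH)COOH] = 10^(+0.176) = 1.5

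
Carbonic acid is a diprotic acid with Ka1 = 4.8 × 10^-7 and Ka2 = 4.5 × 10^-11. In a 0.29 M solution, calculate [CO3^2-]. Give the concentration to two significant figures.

4.5 × 10^-11 M

First ionization gives [H+] ≈ [HCO3-] = 3.73 × 10^-4 M.
Second step: Ka2 = [H+][CO3^2-]/[HCO3-] ≈ [CO3^2-] (since [H+] ≈ [HCO3-]).
So [CO3^2-] ≈ Ka2.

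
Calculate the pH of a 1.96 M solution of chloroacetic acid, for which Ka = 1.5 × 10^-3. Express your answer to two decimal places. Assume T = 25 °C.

ClCH2COOH ⇌ ClCH2COO- + H+
Ka = x²/(1.96 − x) = 1.5 × 10^-3
Assume x ≪ 1.96: x ≈ √(1.5 × 10^-3 × 1.96) = 5.42 × 10^-2 M
(x/C₀ = 2.8% < 5%, so the approximation holds.)
pH = −log(5.42 × 10^-2) = 1.27

pH = 1.27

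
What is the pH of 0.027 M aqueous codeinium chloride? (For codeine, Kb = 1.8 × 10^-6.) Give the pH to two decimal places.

C18H22NO3+ is the conjugate acid of the weak base C18H21NO3.
Ka = Kw/Kb = 1.0×10^-14 / 1.8 × 10^-6 = 5.56 × 10^-9
Ka = [H+]²/(0.027 − [H+]) = 5.56 × 10^-9
Neglecting [H+] in the denominator: [H+] = √(5.56 × 10^-9 × 0.027) = 1.23 × 10^-5 M
pH = −log[H+] = −log(1.23 × 10^-5) = 4.91

pH = 4.91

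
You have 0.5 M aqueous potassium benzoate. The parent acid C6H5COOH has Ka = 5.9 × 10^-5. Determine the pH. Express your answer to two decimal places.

C6H5COO- is the conjugate base of the weak acid C6H5COOH.
Kb = Kw/Ka = 1.0×10^-14 / 5.9 × 10^-5 = 1.69 × 10^-10
From the ICE table, Kb = x²/(0.5 − x) = 1.69 × 10^-10.
Since Kb ≪ C₀, x ≈ √(Kb·C₀) = 9.19 × 10^-6 M.
(x/C₀ = 0.0018% < 5%, so the approximation holds.)
pOH = 5.04, so pH = 14.00 − pOH = 8.96

pH = 8.96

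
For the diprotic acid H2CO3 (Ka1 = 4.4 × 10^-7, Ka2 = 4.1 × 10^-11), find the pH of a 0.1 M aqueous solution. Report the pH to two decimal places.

Ka1 ≫ Ka2, so treat the first dissociation as the only significant source of H+.
Ka1 = x²/(0.1 − x) = 4.4 × 10^-7
x ≈ √(4.4 × 10^-7 × 0.1) = 2.10 × 10^-4 M
pH = −log(2.10 × 10^-4) = 3.68

pH = 3.68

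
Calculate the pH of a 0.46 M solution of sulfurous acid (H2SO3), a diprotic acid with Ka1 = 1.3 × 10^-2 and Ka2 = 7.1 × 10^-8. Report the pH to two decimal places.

Since Ka1 ≫ Ka2, the first ionization dominates [H+].
Ka1 = x²/(0.46 − x) = 1.3 × 10^-2
Solving the quadratic: x = (−Ka1 + √(Ka1² + 4·Ka1·C₀))/2 = 7.11 × 10^-2 M
pH = −log(7.11 × 10^-2) = 1.15

pH = 1.15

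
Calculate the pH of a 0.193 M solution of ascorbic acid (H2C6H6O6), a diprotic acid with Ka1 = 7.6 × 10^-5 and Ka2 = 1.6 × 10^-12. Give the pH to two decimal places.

pH = 2.42

Ka1 ≫ Ka2, so treat the first dissociation as the only significant source of H+.
Ka1 = x²/(0.193 − x) = 7.6 × 10^-5
x ≈ √(7.6 × 10^-5 × 0.193) = 3.83 × 10^-3 M
pH = −log(3.83 × 10^-3) = 2.42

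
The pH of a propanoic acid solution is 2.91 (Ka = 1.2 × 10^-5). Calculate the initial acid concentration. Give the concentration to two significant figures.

C₀ = 1.3 × 10^-1 M

[H+] = 10^(-2.91) = 1.23 × 10^-3 M = x
Ka = x²/(C₀ − x) ⇒ C₀ = x + x²/Ka
C₀ = 1.23 × 10^-3 + (1.23 × 10^-3)²/(1.2 × 10^-5) = 1.27 × 10^-1 M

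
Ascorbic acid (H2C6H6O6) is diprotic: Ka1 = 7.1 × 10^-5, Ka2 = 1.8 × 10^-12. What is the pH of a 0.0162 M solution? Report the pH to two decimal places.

Since Ka1 ≫ Ka2, the first ionization dominates [H+].
Ka1 = x²/(0.0162 − x) = 7.1 × 10^-5
Solving the quadratic: x = (−Ka1 + √(Ka1² + 4·Ka1·C₀))/2 = 1.04 × 10^-3 M
pH = −log(1.04 × 10^-3) = 2.98

pH = 2.98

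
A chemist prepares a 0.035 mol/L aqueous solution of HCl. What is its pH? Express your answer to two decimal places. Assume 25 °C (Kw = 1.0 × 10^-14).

pH = 1.46

HCl is a strong acid and dissociates completely, so [H+] = 0.035 M.
pH = -log(0.035) = 1.46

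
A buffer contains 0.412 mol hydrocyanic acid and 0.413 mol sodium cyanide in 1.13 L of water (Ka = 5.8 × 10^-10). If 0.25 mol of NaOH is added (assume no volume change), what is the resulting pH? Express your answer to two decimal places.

After neutralization: n(HCN) = 0.162 mol, n(CN-) = 0.663 mol.
pKa = −log(5.8 × 10^-10) = 9.237
Henderson–Hasselbalch with mole ratio 0.663/0.162: pH = 9.237 + (+0.612)

pH = 9.85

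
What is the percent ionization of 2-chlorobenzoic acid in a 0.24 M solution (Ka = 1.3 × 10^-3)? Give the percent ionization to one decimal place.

7.1%

ClC6H4COOH ⇌ ClC6H4COO- + H+; let x = [H+] at equilibrium.
Solve x² + 0.0013x − 0.000312 = 0 → x = 1.70 × 10^-2 M
Fraction ionized = 1.70 × 10^-2 / 0.24 = 0.0708 → 7.1%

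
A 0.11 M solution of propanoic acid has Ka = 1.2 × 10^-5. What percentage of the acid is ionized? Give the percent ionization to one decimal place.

1.0%

CH3CH2COOH ⇌ CH3CH2COO- + H+; let x = [H+] at equilibrium.
x ≈ √(Ka·C₀) = √(1.2 × 10^-5 × 0.11) = 1.15 × 10^-3 M
Fraction ionized = 1.15 × 10^-3 / 0.11 = 0.0105 → 1.0%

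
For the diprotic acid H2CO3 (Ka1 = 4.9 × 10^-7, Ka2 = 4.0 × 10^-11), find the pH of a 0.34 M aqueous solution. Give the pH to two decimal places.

Ka1 ≫ Ka2, so treat the first dissociation as the only significant source of H+.
Ka1 = x²/(0.34 − x) = 4.9 × 10^-7
x ≈ √(4.9 × 10^-7 × 0.34) = 4.08 × 10^-4 M
pH = −log(4.08 × 10^-4) = 3.39

pH = 3.39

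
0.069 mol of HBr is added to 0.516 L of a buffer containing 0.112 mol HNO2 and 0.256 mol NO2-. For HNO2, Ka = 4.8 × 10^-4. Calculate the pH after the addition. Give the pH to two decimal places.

pH = 3.33

Added H+ converts NO2- to HNO2: HNO2 → 0.181 mol, NO2- → 0.187 mol.
pKa = −log(4.8 × 10^-4) = 3.319
pH = pKa + log([A⁻]/[HA]) = 3.319 + log(0.187/0.181) = 3.319 +0.014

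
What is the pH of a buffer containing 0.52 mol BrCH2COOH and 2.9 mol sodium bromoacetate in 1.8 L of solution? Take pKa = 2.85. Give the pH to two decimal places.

pH = pKa + log([A⁻]/[HA]) = 2.85 + log(2.9/0.52)
pH = 2.85 + (+0.746) = 3.60

pH = 3.60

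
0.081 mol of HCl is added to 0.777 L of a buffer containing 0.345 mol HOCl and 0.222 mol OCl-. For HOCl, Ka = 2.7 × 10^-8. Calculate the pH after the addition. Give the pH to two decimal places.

After neutralization: n(HOCl) = 0.426 mol, n(OCl-) = 0.141 mol.
pKa = −log(2.7 × 10^-8) = 7.569
pH = pKa + log([A⁻]/[HA]) = 7.569 + log(0.141/0.426) = 7.569 -0.480

pH = 7.09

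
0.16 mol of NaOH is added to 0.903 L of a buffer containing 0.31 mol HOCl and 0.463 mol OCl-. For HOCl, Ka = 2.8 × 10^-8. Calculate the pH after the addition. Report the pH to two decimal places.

After neutralization: n(HOCl) = 0.15 mol, n(OCl-) = 0.623 mol.
pKa = −log(2.8 × 10^-8) = 7.553
Henderson–Hasselbalch with mole ratio 0.623/0.15: pH = 7.553 + (+0.618)

pH = 8.17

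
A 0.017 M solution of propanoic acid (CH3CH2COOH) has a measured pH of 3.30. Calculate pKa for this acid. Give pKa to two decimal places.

[H+] = 10^(-3.30) = 5.01 × 10^-4 M
At equilibrium [HA] = 0.017 − 5.01 × 10^-4 = 1.65 × 10^-2 M
Ka = [H+][A-]/[HA] = (5.01 × 10^-4)² / 1.65 × 10^-2 = 1.52 × 10^-5
pKa = -log(1.52 × 10^-5) = 4.82

pKa = 4.82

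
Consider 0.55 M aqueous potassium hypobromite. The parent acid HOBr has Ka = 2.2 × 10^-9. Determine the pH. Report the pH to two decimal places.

pH = 11.20

OBr- is the conjugate base of the weak acid HOBr.
Kb = Kw/Ka = 1.0×10^-14 / 2.2 × 10^-9 = 4.55 × 10^-6
From the ICE table, Kb = x²/(0.55 − x) = 4.55 × 10^-6.
Since Kb ≪ C₀, x ≈ √(Kb·C₀) = 1.58 × 10^-3 M.
(x/C₀ = 0.29% < 5%, so the approximation holds.)
pOH = −log(1.58 × 10^-3) = 2.80; pH = 14.00 − 2.80 = 11.20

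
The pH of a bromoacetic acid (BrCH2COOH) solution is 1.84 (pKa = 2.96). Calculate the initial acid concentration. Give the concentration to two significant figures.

[H+] = 10^(-1.84) = 1.45 × 10^-2 M = x
Ka = 10^(−2.96) = 1.10 × 10^-3
Ka = x²/(C₀ − x) ⇒ C₀ = x + x²/Ka
C₀ = 1.45 × 10^-2 + (1.45 × 10^-2)²/(1.10 × 10^-3) = 2.06 × 10^-1 M

C₀ = 2.1 × 10^-1 M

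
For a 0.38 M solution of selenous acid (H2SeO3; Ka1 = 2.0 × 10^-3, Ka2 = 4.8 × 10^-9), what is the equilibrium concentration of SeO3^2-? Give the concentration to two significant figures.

4.8 × 10^-9 M

First ionization gives [H+] ≈ [HSeO3-] = 2.66 × 10^-2 M.
Second step: Ka2 = [H+][SeO3^2-]/[HSeO3-] ≈ [SeO3^2-] (since [H+] ≈ [HSeO3-]).
So [SeO3^2-] ≈ Ka2.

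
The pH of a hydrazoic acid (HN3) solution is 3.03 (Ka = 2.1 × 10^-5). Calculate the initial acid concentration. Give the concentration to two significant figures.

[H+] = 10^(-3.03) = 9.33 × 10^-4 M = x
Ka = x²/(C₀ − x) ⇒ C₀ = x + x²/Ka
C₀ = 9.33 × 10^-4 + (9.33 × 10^-4)²/(2.1 × 10^-5) = 4.24 × 10^-2 M

C₀ = 4.2 × 10^-2 M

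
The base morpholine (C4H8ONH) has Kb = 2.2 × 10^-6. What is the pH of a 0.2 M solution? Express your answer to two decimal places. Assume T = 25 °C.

C4H8ONH + H2O ⇌ C4H8ONH2+ + OH-
Let x = [OH-] at equilibrium. Kb = x²/(0.2 − x).
Neglecting x in the denominator: x = √(2.2 × 10^-6 × 0.2) = 6.63 × 10^-4 M
(x/C₀ = 0.33% < 5%, so the approximation holds.)
pOH = −log(6.63 × 10^-4) = 3.18; pH = 14.00 − 3.18 = 10.82

pH = 10.82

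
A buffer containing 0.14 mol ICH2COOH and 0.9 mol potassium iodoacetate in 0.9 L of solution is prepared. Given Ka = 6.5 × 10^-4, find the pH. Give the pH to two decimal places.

pH = 4.00

pKa = −log(6.5 × 10^-4) = 3.187
Using pH = pKa + log([base]/[acid]) with [base]/[acid] = 0.9/0.14:
pH = 3.187 + (+0.808) = 4.00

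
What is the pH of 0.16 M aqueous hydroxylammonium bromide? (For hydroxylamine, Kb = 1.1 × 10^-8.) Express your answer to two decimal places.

pH = 3.42

NH3OH+ is the conjugate acid of the weak base NH2OH.
Ka = Kw/Kb = 1.0×10^-14 / 1.1 × 10^-8 = 9.09 × 10^-7
Let x = [H+] at equilibrium. Ka = x²/(0.16 − x).
Since Ka ≪ C₀, x ≈ √(Ka·C₀) = 3.81 × 10^-4 M.
Check: 0.24% ionized — well under 5%, approximation valid.
pH = −log[H+] = −log(3.81 × 10^-4) = 3.42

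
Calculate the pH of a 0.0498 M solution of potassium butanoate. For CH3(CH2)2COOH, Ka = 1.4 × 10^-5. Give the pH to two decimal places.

pH = 8.78

CH3(CH2)2COO- is the conjugate base of the weak acid CH3(CH2)2COOH.
Kb = Kw/Ka = 1.0×10^-14 / 1.4 × 10^-5 = 7.14 × 10^-10
From the ICE table, Kb = x²/(0.0498 − x) = 7.14 × 10^-10.
Neglecting x in the denominator: x = √(7.14 × 10^-10 × 0.0498) = 5.96 × 10^-6 M
pOH = −log(5.96 × 10^-6) = 5.22; pH = 14.00 − 5.22 = 8.78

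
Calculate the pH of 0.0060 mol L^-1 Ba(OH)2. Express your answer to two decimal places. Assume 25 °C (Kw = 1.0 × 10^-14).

Ba(OH)2 is a strong base (each formula unit releases 2 OH-); [OH-] = 0.012 M.
pOH = -log(0.012) = 1.92
pH = 14.00 - 1.92 = 12.08

pH = 12.08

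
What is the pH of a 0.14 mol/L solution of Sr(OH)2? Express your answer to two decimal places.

pH = 13.45

Sr(OH)2 is a strong base (each formula unit releases 2 OH-); [OH-] = 0.28 M.
pOH = -log(0.28) = 0.55
pH = 14.00 - 0.55 = 13.45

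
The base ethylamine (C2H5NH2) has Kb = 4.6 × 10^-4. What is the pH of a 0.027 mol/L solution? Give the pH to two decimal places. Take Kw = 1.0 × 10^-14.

pH = 11.52

C2H5NH2 + H2O ⇌ C2H5NH3+ + OH-
Kb = [OH-]²/(0.027 − [OH-]) = 4.6 × 10^-4
Here C₀/Kb ≈ 58.7, so the small-[OH-] approximation fails. Use the quadratic:
[OH-] = (−Kb + √(Kb² + 4·Kb·C₀))/2 = 3.30 × 10^-3 M
pOH = −log(3.30 × 10^-3) = 2.48; pH = 14.00 − 2.48 = 11.52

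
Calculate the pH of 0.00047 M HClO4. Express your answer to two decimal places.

HClO4 is a strong acid and dissociates completely, so [H+] = 0.00047 M.
pH = -log(0.00047) = 3.33

pH = 3.33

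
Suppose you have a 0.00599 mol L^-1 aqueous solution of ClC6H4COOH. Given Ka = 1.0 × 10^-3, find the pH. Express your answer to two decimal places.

pH = 2.70

ClC6H4COOH ⇌ ClC6H4COO- + H+
Ka = x²/(0.00599 − x) = 1.0 × 10^-3
Here C₀/Ka ≈ 5.99, so the small-x approximation fails. Use the quadratic:
x = [−0.001 + √(0.001² + 2.4e-05)]/2 = 2.00 × 10^-3 M
pH = −log(2.00 × 10^-3) = 2.70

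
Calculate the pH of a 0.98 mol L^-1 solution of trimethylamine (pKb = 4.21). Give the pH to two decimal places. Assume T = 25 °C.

pH = 11.89

(CH3)3N + H2O ⇌ (CH3)3NH+ + OH-
Kb = 10^(−4.21) = 6.17 × 10^-5
From the ICE table, Kb = [OH-]²/(0.98 − [OH-]) = 6.17 × 10^-5.
Assume [OH-] ≪ 0.98: [OH-] ≈ √(6.17 × 10^-5 × 0.98) = 7.78 × 10^-3 M
([OH-]/C₀ = 0.79% < 5%, so the approximation holds.)
pOH = 2.11, so pH = 14.00 − pOH = 11.89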